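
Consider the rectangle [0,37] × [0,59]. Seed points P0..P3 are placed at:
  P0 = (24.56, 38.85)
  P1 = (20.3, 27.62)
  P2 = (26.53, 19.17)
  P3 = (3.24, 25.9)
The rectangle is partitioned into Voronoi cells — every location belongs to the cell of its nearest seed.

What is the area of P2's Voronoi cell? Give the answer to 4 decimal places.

1. box [0,37]×[0,59]: [(0, 0) (37, 0) (37, 59) (0, 59)]
2. ⊥bis P2·P0 via (25.545,29.01): [(0, 26.4529) (0, 0) (37, 0) (37, 30.1567)]  |A|=1047.277
3. ⊥bis P2·P1 via (23.415,23.395): [(31.8927, 29.6454) (0, 6.1316) (0, 0) (37, 0) (37, 30.1567)]  |A|=723.227
4. ⊥bis P2·P3 via (14.885,22.535): [(31.8927, 29.6454) (12.8915, 15.6363) (8.3732, 0) (37, 0) (37, 30.1567)]  |A|=618.2415
5. canonical 5-gon: [(31.8927, 29.6454) (12.8915, 15.6363) (8.3732, 0) (37, 0) (37, 30.1567)]
6. shoelace: 618.2415

Area of P2's cell: 618.2415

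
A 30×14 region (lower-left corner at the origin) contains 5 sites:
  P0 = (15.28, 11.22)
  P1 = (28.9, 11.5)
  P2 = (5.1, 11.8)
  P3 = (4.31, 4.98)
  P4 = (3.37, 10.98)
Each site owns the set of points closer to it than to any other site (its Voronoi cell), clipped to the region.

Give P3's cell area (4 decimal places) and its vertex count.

Area of P3's cell: 96.1487 (5 vertices)

1. box [0,30]×[0,14]: [(0, 0) (30, 0) (30, 14) (0, 14)]
2. ⊥bis P3·P0 via (9.795,8.1): [(0, 0) (14.4025, 0) (6.4389, 14) (0, 14)]  |A|=145.8899
3. ⊥bis P3·P1 via (16.605,8.24): [(0, 0) (14.4025, 0) (6.4389, 14) (0, 14)]  |A|=145.8899
4. ⊥bis P3·P2 via (4.705,8.39): [(0, 8.935) (0, 0) (14.4025, 0) (9.9774, 7.7793)]  |A|=100.5946
5. ⊥bis P3·P4 via (3.84,7.98): [(5.7123, 8.2733) (0, 7.3784) (0, 0) (14.4025, 0) (9.9774, 7.7793)]  |A|=96.1487
6. canonical 5-gon: [(5.7123, 8.2733) (0, 7.3784) (0, 0) (14.4025, 0) (9.9774, 7.7793)]
7. shoelace: 96.1487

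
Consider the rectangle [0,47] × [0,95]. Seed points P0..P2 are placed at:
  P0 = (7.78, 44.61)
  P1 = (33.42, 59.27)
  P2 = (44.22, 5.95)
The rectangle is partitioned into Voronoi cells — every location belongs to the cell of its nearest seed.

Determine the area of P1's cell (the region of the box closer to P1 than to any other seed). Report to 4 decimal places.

1. box [0,47]×[0,95]: [(0, 0) (47, 0) (47, 95) (0, 95)]
2. ⊥bis P1·P0 via (20.6,51.94): [(0, 87.9689) (47, 5.767) (47, 95) (0, 95)]  |A|=2262.2055
3. ⊥bis P1·P2 via (38.82,32.61): [(0, 87.9689) (32.3961, 31.3088) (47, 34.2669) (47, 95) (0, 95)]  |A|=2054.1015
4. canonical 5-gon: [(0, 87.9689) (32.3961, 31.3088) (47, 34.2669) (47, 95) (0, 95)]
5. shoelace: 2054.1015

Area of P1's cell: 2054.1015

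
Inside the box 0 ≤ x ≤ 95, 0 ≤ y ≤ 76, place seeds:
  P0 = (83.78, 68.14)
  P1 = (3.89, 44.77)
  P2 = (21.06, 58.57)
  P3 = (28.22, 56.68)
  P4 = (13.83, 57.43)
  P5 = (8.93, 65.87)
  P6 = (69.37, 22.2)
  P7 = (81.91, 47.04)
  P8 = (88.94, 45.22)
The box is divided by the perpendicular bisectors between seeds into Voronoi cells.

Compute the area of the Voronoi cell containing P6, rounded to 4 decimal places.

1. box [0,95]×[0,76]: [(0, 0) (95, 0) (95, 76) (0, 76)]
2. ⊥bis P6·P0 via (76.575,45.17): [(0, 69.1893) (0, 0) (95, 0) (95, 39.3906)]  |A|=5157.5458
3. ⊥bis P6·P1 via (36.63,33.485): [(44.1621, 55.337) (25.0882, 0) (95, 0) (95, 39.3906)]  |A|=2935.6226
4. ⊥bis P6·P2 via (45.215,40.385): [(54.12, 52.2135) (33.7669, 25.1786) (25.0882, 0) (95, 0) (95, 39.3906)]  |A|=2769.2299
5. ⊥bis P6·P3 via (48.795,39.44): [(58.3787, 50.8776) (31.6156, 18.9374) (25.0882, 0) (95, 0) (95, 39.3906)]  |A|=2648.9082
6. ⊥bis P6·P4 via (41.6,39.815): [(58.3787, 50.8776) (31.6156, 18.9374) (25.0882, 0) (95, 0) (95, 39.3906)]  |A|=2648.9082
7. ⊥bis P6·P5 via (39.15,44.035): [(58.3787, 50.8776) (31.6156, 18.9374) (25.0882, 0) (95, 0) (95, 39.3906)]  |A|=2648.9082
8. ⊥bis P6·P7 via (75.64,34.62): [(53.9368, 45.5764) (31.6156, 18.9374) (25.0882, 0) (95, 0) (95, 24.8465)]  |A|=2227.7131
9. ⊥bis P6·P8 via (79.155,33.71): [(81.6586, 31.5816) (53.9368, 45.5764) (31.6156, 18.9374) (25.0882, 0) (95, 0) (95, 20.2397)]  |A|=2196.9825
10. canonical 6-gon: [(81.6586, 31.5816) (53.9368, 45.5764) (31.6156, 18.9374) (25.0882, 0) (95, 0) (95, 20.2397)]
11. shoelace: 2196.9825

Area of P6's cell: 2196.9825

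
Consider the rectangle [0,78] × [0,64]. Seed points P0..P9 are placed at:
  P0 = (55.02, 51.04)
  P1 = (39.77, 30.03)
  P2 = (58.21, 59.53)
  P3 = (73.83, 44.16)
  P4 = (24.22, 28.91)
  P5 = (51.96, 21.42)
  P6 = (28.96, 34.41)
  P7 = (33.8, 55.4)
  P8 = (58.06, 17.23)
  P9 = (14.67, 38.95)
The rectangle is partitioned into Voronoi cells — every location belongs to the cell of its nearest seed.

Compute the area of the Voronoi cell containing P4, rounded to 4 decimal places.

1. box [0,78]×[0,64]: [(0, 0) (78, 0) (78, 64) (0, 64)]
2. ⊥bis P4·P0 via (39.62,39.975): [(0, 0) (68.3423, 0) (22.3579, 64) (0, 64)]  |A|=2902.4057
3. ⊥bis P4·P1 via (31.995,29.47): [(0, 0) (34.1176, 0) (30.3046, 52.94) (22.3579, 64) (0, 64)]  |A|=1996.4777
4. ⊥bis P4·P2 via (41.215,44.22): [(0, 0) (34.1176, 0) (30.3046, 52.94) (22.3579, 64) (0, 64)]  |A|=1996.4777
5. ⊥bis P4·P3 via (49.025,36.535): [(0, 0) (34.1176, 0) (30.3046, 52.94) (22.3579, 64) (0, 64)]  |A|=1996.4777
6. ⊥bis P4·P5 via (38.09,25.165): [(0, 0) (31.2953, 0) (33.5233, 8.2516) (30.3046, 52.94) (22.3579, 64) (0, 64)]  |A|=1984.8333
7. ⊥bis P4·P6 via (26.59,31.66): [(0, 54.5757) (0, 0) (31.2953, 0) (33.5233, 8.2516) (32.1845, 26.8385)]  |A|=1324.4361
8. ⊥bis P4·P7 via (29.01,42.155): [(3.8575, 51.2513) (0, 52.6463) (0, 0) (31.2953, 0) (33.5233, 8.2516) (32.1845, 26.8385)]  |A|=1320.7148
9. ⊥bis P4·P8 via (41.14,23.07): [(3.8575, 51.2513) (0, 52.6463) (0, 0) (31.2953, 0) (33.5233, 8.2516) (32.1845, 26.8385)]  |A|=1320.7148
10. ⊥bis P4·P9 via (19.445,33.93): [(21.5893, 35.9697) (0, 15.434) (0, 0) (31.2953, 0) (33.5233, 8.2516) (32.1845, 26.8385)]  |A|=901.9143
11. canonical 6-gon: [(21.5893, 35.9697) (0, 15.434) (0, 0) (31.2953, 0) (33.5233, 8.2516) (32.1845, 26.8385)]
12. shoelace: 901.9143

Area of P4's cell: 901.9143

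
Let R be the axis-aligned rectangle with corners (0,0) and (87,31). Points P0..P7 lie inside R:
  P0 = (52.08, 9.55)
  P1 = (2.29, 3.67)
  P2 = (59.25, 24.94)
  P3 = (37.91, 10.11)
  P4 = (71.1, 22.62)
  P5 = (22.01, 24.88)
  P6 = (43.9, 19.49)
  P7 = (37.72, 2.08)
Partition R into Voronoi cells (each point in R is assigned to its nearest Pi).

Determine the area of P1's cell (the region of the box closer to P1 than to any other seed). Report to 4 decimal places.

1. box [0,87]×[0,31]: [(0, 0) (87, 0) (87, 31) (0, 31)]
2. ⊥bis P1·P0 via (27.185,6.61): [(0, 0) (27.9656, 0) (24.3046, 31) (0, 31)]  |A|=810.1889
3. ⊥bis P1·P2 via (30.77,14.305): [(0, 0) (27.9656, 0) (24.3046, 31) (0, 31)]  |A|=810.1889
4. ⊥bis P1·P3 via (20.1,6.89): [(0, 0) (21.3457, 0) (15.741, 31) (0, 31)]  |A|=574.8434
5. ⊥bis P1·P4 via (36.695,13.145): [(0, 0) (21.3457, 0) (15.741, 31) (0, 31)]  |A|=574.8434
6. ⊥bis P1·P5 via (12.15,14.275): [(0, 25.5715) (0, 0) (21.3457, 0) (20.1014, 6.8822)]  |A|=330.4637
7. ⊥bis P1·P6 via (23.095,11.58): [(0, 25.5715) (0, 0) (21.3457, 0) (20.1014, 6.8822)]  |A|=330.4637
8. ⊥bis P1·P7 via (20.005,2.875): [(0, 25.5715) (0, 0) (19.876, 0) (20.1682, 6.5125) (20.1014, 6.8822)]  |A|=325.6779
9. canonical 5-gon: [(0, 25.5715) (0, 0) (19.876, 0) (20.1682, 6.5125) (20.1014, 6.8822)]
10. shoelace: 325.6779

Area of P1's cell: 325.6779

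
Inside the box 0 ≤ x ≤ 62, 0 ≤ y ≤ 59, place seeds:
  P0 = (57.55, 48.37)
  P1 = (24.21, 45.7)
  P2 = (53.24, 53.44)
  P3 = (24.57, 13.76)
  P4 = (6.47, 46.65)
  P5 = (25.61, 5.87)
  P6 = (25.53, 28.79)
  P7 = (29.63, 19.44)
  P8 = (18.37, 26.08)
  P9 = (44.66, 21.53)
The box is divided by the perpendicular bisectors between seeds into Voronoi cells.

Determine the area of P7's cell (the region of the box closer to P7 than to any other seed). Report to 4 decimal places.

Area of P7's cell: 159.1240

1. box [0,62]×[0,59]: [(0, 0) (62, 0) (62, 59) (0, 59)]
2. ⊥bis P7·P0 via (43.59,33.905): [(0, 0) (62, 0) (62, 16.1377) (17.5872, 59) (0, 59)]  |A|=2706.1831
3. ⊥bis P7·P1 via (26.92,32.57): [(0, 27.0138) (0, 0) (62, 0) (62, 16.1377) (41.7926, 35.6397)]  |A|=1832.3683
4. ⊥bis P7·P2 via (41.435,36.44): [(0, 27.0138) (0, 0) (62, 0) (62, 16.1377) (41.7926, 35.6397)]  |A|=1832.3683
5. ⊥bis P7·P3 via (27.1,16.6): [(12.5115, 29.5961) (45.734, 0) (62, 0) (62, 16.1377) (41.7926, 35.6397)]  |A|=986.6029
6. ⊥bis P7·P4 via (18.05,33.045): [(14.4739, 30.0011) (13.2378, 28.9491) (45.734, 0) (62, 0) (62, 16.1377) (41.7926, 35.6397)]  |A|=985.8209
7. ⊥bis P7·P5 via (27.62,12.655): [(14.4739, 30.0011) (13.2378, 28.9491) (33.4756, 10.9203) (62, 2.4702) (62, 16.1377) (41.7926, 35.6397)]  |A|=861.7753
8. ⊥bis P7·P6 via (27.58,24.115): [(21.6052, 21.495) (33.4756, 10.9203) (62, 2.4702) (62, 16.1377) (45.5632, 32.0007)]  |A|=653.0759
9. ⊥bis P7·P8 via (24,22.76): [(23.8291, 22.4702) (22.6862, 20.532) (33.4756, 10.9203) (62, 2.4702) (62, 16.1377) (45.5632, 32.0007)]  |A|=651.478
10. ⊥bis P7·P9 via (37.145,20.485): [(36.1195, 27.8596) (23.8291, 22.4702) (22.6862, 20.532) (33.4756, 10.9203) (38.6898, 9.3757)]  |A|=159.124
11. canonical 5-gon: [(36.1195, 27.8596) (23.8291, 22.4702) (22.6862, 20.532) (33.4756, 10.9203) (38.6898, 9.3757)]
12. shoelace: 159.124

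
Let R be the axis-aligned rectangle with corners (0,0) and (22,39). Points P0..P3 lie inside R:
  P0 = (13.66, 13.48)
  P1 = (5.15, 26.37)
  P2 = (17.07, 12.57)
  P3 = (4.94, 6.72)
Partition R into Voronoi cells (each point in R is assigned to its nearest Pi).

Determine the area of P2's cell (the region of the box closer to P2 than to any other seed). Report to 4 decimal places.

1. box [0,22]×[0,39]: [(0, 0) (22, 0) (22, 39) (0, 39)]
2. ⊥bis P2·P0 via (15.365,13.025): [(11.8891, 0) (22, 0) (22, 37.888)]  |A|=191.5406
3. ⊥bis P2·P1 via (11.11,19.47): [(18.8748, 26.177) (11.8891, 0) (22, 0) (22, 28.8764)]  |A|=177.4589
4. ⊥bis P2·P3 via (11.005,9.645): [(18.8748, 26.177) (13.2312, 5.029) (15.6565, 0) (22, 0) (22, 28.8764)]  |A|=167.9857
5. canonical 5-gon: [(18.8748, 26.177) (13.2312, 5.029) (15.6565, 0) (22, 0) (22, 28.8764)]
6. shoelace: 167.9857

Area of P2's cell: 167.9857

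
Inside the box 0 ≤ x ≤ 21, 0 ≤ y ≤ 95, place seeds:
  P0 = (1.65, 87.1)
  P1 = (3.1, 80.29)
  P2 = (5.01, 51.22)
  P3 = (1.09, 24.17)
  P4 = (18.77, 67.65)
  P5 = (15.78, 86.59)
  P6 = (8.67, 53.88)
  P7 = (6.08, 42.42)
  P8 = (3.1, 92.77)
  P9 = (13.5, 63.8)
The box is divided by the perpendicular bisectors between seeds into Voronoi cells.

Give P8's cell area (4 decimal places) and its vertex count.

Area of P8's cell: 59.8500 (4 vertices)

1. box [0,21]×[0,95]: [(0, 0) (21, 0) (21, 95) (0, 95)]
2. ⊥bis P8·P0 via (2.375,89.935): [(0, 90.5424) (21, 85.172) (21, 95) (0, 95)]  |A|=149.9993
3. ⊥bis P8·P1 via (3.1,86.53): [(0, 90.5424) (15.6897, 86.53) (21, 86.53) (21, 95) (0, 95)]  |A|=146.3936
4. ⊥bis P8·P2 via (4.055,71.995): [(0, 90.5424) (15.6897, 86.53) (21, 86.53) (21, 95) (0, 95)]  |A|=146.3936
5. ⊥bis P8·P3 via (2.095,58.47): [(0, 90.5424) (15.6897, 86.53) (21, 86.53) (21, 95) (0, 95)]  |A|=146.3936
6. ⊥bis P8·P4 via (10.935,80.21): [(0, 90.5424) (15.6897, 86.53) (21, 86.53) (21, 95) (0, 95)]  |A|=146.3936
7. ⊥bis P8·P5 via (9.44,89.68): [(0, 90.5424) (8.7675, 88.3002) (12.0329, 95) (0, 95)]  |A|=59.85
8. ⊥bis P8·P6 via (5.885,73.325): [(0, 90.5424) (8.7675, 88.3002) (12.0329, 95) (0, 95)]  |A|=59.85
9. ⊥bis P8·P7 via (4.59,67.595): [(0, 90.5424) (8.7675, 88.3002) (12.0329, 95) (0, 95)]  |A|=59.85
10. ⊥bis P8·P9 via (8.3,78.285): [(0, 90.5424) (8.7675, 88.3002) (12.0329, 95) (0, 95)]  |A|=59.85
11. canonical 4-gon: [(0, 90.5424) (8.7675, 88.3002) (12.0329, 95) (0, 95)]
12. shoelace: 59.85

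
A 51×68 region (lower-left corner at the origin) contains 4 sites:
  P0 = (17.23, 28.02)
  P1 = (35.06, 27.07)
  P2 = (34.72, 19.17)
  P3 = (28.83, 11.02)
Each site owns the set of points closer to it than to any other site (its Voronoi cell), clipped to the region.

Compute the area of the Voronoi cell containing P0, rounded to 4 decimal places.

Area of P0's cell: 1486.3453

1. box [0,51]×[0,68]: [(0, 0) (51, 0) (51, 68) (0, 68)]
2. ⊥bis P0·P1 via (26.145,27.545): [(0, 0) (24.6774, 0) (28.3005, 68) (0, 68)]  |A|=1801.2472
3. ⊥bis P0·P2 via (25.975,23.595): [(0, 0) (14.0358, 0) (25.9298, 23.5056) (28.3005, 68) (0, 68)]  |A|=1676.1793
4. ⊥bis P0·P3 via (23.03,19.52): [(0, 3.8054) (24.3787, 20.4403) (25.9298, 23.5056) (28.3005, 68) (0, 68)]  |A|=1486.3453
5. canonical 5-gon: [(0, 3.8054) (24.3787, 20.4403) (25.9298, 23.5056) (28.3005, 68) (0, 68)]
6. shoelace: 1486.3453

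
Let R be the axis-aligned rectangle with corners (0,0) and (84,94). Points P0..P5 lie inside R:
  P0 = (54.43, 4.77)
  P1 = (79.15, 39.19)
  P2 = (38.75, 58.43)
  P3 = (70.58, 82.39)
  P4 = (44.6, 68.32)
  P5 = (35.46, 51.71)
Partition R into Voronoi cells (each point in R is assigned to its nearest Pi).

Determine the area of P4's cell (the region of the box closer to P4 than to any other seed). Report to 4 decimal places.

Area of P4's cell: 1340.3207

1. box [0,84]×[0,94]: [(0, 0) (84, 0) (84, 94) (0, 94)]
2. ⊥bis P4·P0 via (49.515,36.545): [(0, 28.886) (84, 41.8792) (84, 94) (0, 94)]  |A|=4923.8642
3. ⊥bis P4·P1 via (61.875,53.755): [(0, 28.886) (47.0423, 36.1625) (84, 79.9966) (84, 94) (0, 94)]  |A|=4219.4981
4. ⊥bis P4·P2 via (41.675,63.375): [(0, 88.026) (60.5651, 52.2014) (84, 79.9966) (84, 94) (0, 94)]  |A|=2100.5326
5. ⊥bis P4·P3 via (57.59,75.355): [(0, 88.026) (60.5651, 52.2014) (66.3886, 59.1085) (47.4924, 94) (0, 94)]  |A|=1340.3207
6. ⊥bis P4·P5 via (40.03,60.015): [(0, 88.026) (60.5651, 52.2014) (66.3886, 59.1085) (47.4924, 94) (0, 94)]  |A|=1340.3207
7. canonical 5-gon: [(0, 88.026) (60.5651, 52.2014) (66.3886, 59.1085) (47.4924, 94) (0, 94)]
8. shoelace: 1340.3207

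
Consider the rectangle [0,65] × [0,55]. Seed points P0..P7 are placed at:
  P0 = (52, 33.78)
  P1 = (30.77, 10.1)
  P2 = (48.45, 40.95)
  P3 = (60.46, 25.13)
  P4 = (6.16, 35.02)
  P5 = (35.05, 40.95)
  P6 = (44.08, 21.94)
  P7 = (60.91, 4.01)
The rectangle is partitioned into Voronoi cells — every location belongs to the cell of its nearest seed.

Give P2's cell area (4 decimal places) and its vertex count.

Area of P2's cell: 373.7525 (4 vertices)

1. box [0,65]×[0,55]: [(0, 0) (65, 0) (65, 55) (0, 55)]
2. ⊥bis P2·P0 via (50.225,37.365): [(0, 12.4977) (65, 44.6804) (65, 55) (0, 55)]  |A|=1716.7135
3. ⊥bis P2·P1 via (39.61,25.525): [(0, 48.2253) (33.4461, 29.0575) (65, 44.6804) (65, 55) (0, 55)]  |A|=1119.2374
4. ⊥bis P2·P3 via (54.455,33.04): [(0, 48.2253) (33.4461, 29.0575) (65, 44.6804) (65, 55) (0, 55)]  |A|=1119.2374
5. ⊥bis P2·P4 via (27.305,37.985): [(28.1296, 32.1044) (33.4461, 29.0575) (65, 44.6804) (65, 55) (24.9191, 55)]  |A|=738.6834
6. ⊥bis P2·P5 via (41.75,40.95): [(41.75, 33.1689) (65, 44.6804) (65, 55) (41.75, 55)]  |A|=373.7525
7. ⊥bis P2·P6 via (46.265,31.445): [(41.75, 33.1689) (65, 44.6804) (65, 55) (41.75, 55)]  |A|=373.7525
8. ⊥bis P2·P7 via (54.68,22.48): [(41.75, 33.1689) (65, 44.6804) (65, 55) (41.75, 55)]  |A|=373.7525
9. canonical 4-gon: [(41.75, 33.1689) (65, 44.6804) (65, 55) (41.75, 55)]
10. shoelace: 373.7525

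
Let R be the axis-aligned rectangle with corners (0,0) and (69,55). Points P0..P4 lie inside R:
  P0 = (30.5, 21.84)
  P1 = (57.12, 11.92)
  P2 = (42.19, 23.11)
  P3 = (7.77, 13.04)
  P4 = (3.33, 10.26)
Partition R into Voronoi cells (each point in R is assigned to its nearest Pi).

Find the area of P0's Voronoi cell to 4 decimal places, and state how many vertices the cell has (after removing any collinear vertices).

Area of P0's cell: 1129.0689 (5 vertices)

1. box [0,69]×[0,55]: [(0, 0) (69, 0) (69, 55) (0, 55)]
2. ⊥bis P0·P1 via (43.81,16.88): [(0, 0) (37.5196, 0) (58.0155, 55) (0, 55)]  |A|=2627.2161
3. ⊥bis P0·P2 via (36.345,22.475): [(0, 0) (37.5196, 0) (38.5007, 2.6326) (32.8115, 55) (0, 55)]  |A|=1967.2818
4. ⊥bis P0·P3 via (19.135,17.44): [(25.887, 0) (37.5196, 0) (38.5007, 2.6326) (32.8115, 55) (4.5935, 55)]  |A|=1129.0689
5. ⊥bis P0·P4 via (16.915,16.05): [(25.887, 0) (37.5196, 0) (38.5007, 2.6326) (32.8115, 55) (4.5935, 55)]  |A|=1129.0689
6. canonical 5-gon: [(25.887, 0) (37.5196, 0) (38.5007, 2.6326) (32.8115, 55) (4.5935, 55)]
7. shoelace: 1129.0689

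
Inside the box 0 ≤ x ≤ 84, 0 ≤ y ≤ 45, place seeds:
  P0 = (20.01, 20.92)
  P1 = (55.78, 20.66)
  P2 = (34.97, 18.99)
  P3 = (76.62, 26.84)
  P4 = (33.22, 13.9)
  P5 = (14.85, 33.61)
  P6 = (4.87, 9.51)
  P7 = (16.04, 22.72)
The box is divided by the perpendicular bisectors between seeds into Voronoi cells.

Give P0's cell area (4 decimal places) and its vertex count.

Area of P0's cell: 203.3795 (5 vertices)

1. box [0,84]×[0,45]: [(0, 0) (84, 0) (84, 45) (0, 45)]
2. ⊥bis P0·P1 via (37.895,20.79): [(0, 0) (37.7439, 0) (38.071, 45) (0, 45)]  |A|=1705.8343
3. ⊥bis P0·P2 via (27.49,19.955): [(0, 0) (24.9156, 0) (30.7211, 45) (0, 45)]  |A|=1251.8249
4. ⊥bis P0·P3 via (48.315,23.88): [(0, 0) (24.9156, 0) (30.7211, 45) (0, 45)]  |A|=1251.8249
5. ⊥bis P0·P4 via (26.615,17.41): [(0, 0) (17.3631, 0) (27.3369, 18.7685) (30.7211, 45) (0, 45)]  |A|=1180.95
6. ⊥bis P0·P5 via (17.43,27.265): [(0, 20.1776) (0, 0) (17.3631, 0) (27.3369, 18.7685) (29.0422, 31.9868)]  |A|=620.6111
7. ⊥bis P0·P6 via (12.44,15.215): [(6.6593, 22.8854) (20.069, 5.092) (27.3369, 18.7685) (29.0422, 31.9868)]  |A|=296.5307
8. ⊥bis P0·P7 via (18.025,21.82): [(21.1863, 28.7924) (14.0573, 13.069) (20.069, 5.092) (27.3369, 18.7685) (29.0422, 31.9868)]  |A|=203.3795
9. canonical 5-gon: [(21.1863, 28.7924) (14.0573, 13.069) (20.069, 5.092) (27.3369, 18.7685) (29.0422, 31.9868)]
10. shoelace: 203.3795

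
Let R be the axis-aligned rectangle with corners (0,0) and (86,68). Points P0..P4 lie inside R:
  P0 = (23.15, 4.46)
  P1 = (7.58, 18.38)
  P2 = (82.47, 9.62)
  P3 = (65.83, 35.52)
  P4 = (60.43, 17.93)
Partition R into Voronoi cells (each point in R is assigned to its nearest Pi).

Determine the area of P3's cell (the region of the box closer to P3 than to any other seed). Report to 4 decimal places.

1. box [0,86]×[0,68]: [(0, 0) (86, 0) (86, 68) (0, 68)]
2. ⊥bis P3·P0 via (44.49,19.99): [(59.0375, 0) (86, 0) (86, 68) (9.5511, 68)]  |A|=3515.9846
3. ⊥bis P3·P1 via (36.705,26.95): [(34.8588, 33.2244) (59.0375, 0) (86, 0) (86, 68) (24.6261, 68)]  |A|=3253.8648
4. ⊥bis P3·P2 via (74.15,22.57): [(34.8588, 33.2244) (52.6601, 8.7634) (86, 30.1833) (86, 68) (24.6261, 68)]  |A|=2632.5701
5. ⊥bis P3·P4 via (63.13,26.725): [(34.1537, 35.6205) (74.963, 23.0923) (86, 30.1833) (86, 68) (24.6261, 68)]  |A|=2187.781
6. canonical 5-gon: [(34.1537, 35.6205) (74.963, 23.0923) (86, 30.1833) (86, 68) (24.6261, 68)]
7. shoelace: 2187.781

Area of P3's cell: 2187.7810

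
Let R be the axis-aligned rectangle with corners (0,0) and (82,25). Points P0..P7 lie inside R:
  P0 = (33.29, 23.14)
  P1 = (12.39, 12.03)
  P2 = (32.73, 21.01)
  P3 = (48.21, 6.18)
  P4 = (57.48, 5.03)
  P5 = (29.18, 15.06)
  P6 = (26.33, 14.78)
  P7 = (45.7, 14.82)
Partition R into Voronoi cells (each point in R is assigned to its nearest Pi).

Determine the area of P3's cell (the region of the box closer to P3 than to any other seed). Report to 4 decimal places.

1. box [0,82]×[0,25]: [(0, 0) (82, 0) (82, 25) (0, 25)]
2. ⊥bis P3·P0 via (40.75,14.66): [(24.0855, 0) (82, 0) (82, 25) (52.5038, 25)]  |A|=1092.6334
3. ⊥bis P3·P1 via (30.3,9.105): [(29.6062, 4.8566) (28.813, 0) (82, 0) (82, 25) (52.5038, 25)]  |A|=1081.1538
4. ⊥bis P3·P2 via (40.47,13.595): [(45.4585, 18.8022) (29.094, 1.7204) (28.813, 0) (82, 0) (82, 25) (52.5038, 25)]  |A|=1059.8669
5. ⊥bis P3·P4 via (52.845,5.605): [(45.4585, 18.8022) (29.094, 1.7204) (28.813, 0) (52.1497, 0) (55.2511, 25) (52.5038, 25)]  |A|=352.3761
6. ⊥bis P3·P5 via (38.695,10.62): [(45.4585, 18.8022) (39.7159, 12.8079) (33.7394, 0) (52.1497, 0) (55.2511, 25) (52.5038, 25)]  |A|=313.2487
7. ⊥bis P3·P6 via (37.27,10.48): [(45.4585, 18.8022) (39.7159, 12.8079) (33.7394, 0) (52.1497, 0) (55.2511, 25) (52.5038, 25)]  |A|=313.2487
8. ⊥bis P3·P7 via (46.955,10.5): [(37.3349, 7.7053) (33.7394, 0) (52.1497, 0) (53.6952, 12.4581)]  |A|=169.1642
9. canonical 4-gon: [(37.3349, 7.7053) (33.7394, 0) (52.1497, 0) (53.6952, 12.4581)]
10. shoelace: 169.1642

Area of P3's cell: 169.1642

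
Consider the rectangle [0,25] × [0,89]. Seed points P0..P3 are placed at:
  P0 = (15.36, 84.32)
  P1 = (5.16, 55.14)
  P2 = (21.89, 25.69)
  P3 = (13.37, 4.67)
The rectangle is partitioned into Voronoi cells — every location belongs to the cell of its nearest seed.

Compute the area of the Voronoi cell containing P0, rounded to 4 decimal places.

Area of P0's cell: 501.3251

1. box [0,25]×[0,89]: [(0, 0) (25, 0) (25, 89) (0, 89)]
2. ⊥bis P0·P1 via (10.26,69.73): [(0, 73.3164) (25, 64.5776) (25, 89) (0, 89)]  |A|=501.3251
3. ⊥bis P0·P2 via (18.625,55.005): [(0, 73.3164) (25, 64.5776) (25, 89) (0, 89)]  |A|=501.3251
4. ⊥bis P0·P3 via (14.365,44.495): [(0, 73.3164) (25, 64.5776) (25, 89) (0, 89)]  |A|=501.3251
5. canonical 4-gon: [(0, 73.3164) (25, 64.5776) (25, 89) (0, 89)]
6. shoelace: 501.3251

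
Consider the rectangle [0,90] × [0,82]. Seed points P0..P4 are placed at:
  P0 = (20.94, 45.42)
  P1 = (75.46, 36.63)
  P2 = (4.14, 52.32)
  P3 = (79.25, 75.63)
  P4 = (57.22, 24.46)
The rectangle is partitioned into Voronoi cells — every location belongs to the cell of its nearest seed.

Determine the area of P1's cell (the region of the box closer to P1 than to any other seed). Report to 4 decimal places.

Area of P1's cell: 1260.4175

1. box [0,90]×[0,82]: [(0, 0) (90, 0) (90, 82) (0, 82)]
2. ⊥bis P1·P0 via (48.2,41.025): [(41.5857, 0) (90, 0) (90, 82) (54.8062, 82)]  |A|=3427.9305
3. ⊥bis P1·P2 via (39.8,44.475): [(41.5857, 0) (90, 0) (90, 82) (54.8062, 82)]  |A|=3427.9305
4. ⊥bis P1·P3 via (77.355,56.13): [(51.0475, 58.6866) (41.5857, 0) (90, 0) (90, 54.9012)]  |A|=2489.9023
5. ⊥bis P1·P4 via (66.34,30.545): [(51.0475, 58.6866) (50.3695, 54.4811) (86.7201, 0) (90, 0) (90, 54.9012)]  |A|=1260.4175
6. canonical 5-gon: [(51.0475, 58.6866) (50.3695, 54.4811) (86.7201, 0) (90, 0) (90, 54.9012)]
7. shoelace: 1260.4175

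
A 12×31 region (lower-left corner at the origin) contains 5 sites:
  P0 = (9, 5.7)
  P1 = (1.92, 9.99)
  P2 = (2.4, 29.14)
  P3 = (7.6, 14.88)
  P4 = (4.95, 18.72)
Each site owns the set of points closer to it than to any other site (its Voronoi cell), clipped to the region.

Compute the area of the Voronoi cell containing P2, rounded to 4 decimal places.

Area of P2's cell: 78.0123

1. box [0,12]×[0,31]: [(0, 0) (12, 0) (12, 31) (0, 31)]
2. ⊥bis P2·P0 via (5.7,17.42): [(0, 15.8151) (12, 19.1939) (12, 31) (0, 31)]  |A|=161.9463
3. ⊥bis P2·P1 via (2.16,19.565): [(0, 19.6191) (12, 19.3184) (12, 31) (0, 31)]  |A|=138.375
4. ⊥bis P2·P3 via (5,22.01): [(0, 20.1867) (12, 24.5626) (12, 31) (0, 31)]  |A|=103.5041
5. ⊥bis P2·P4 via (3.675,23.93): [(0, 23.0306) (12, 25.9673) (12, 31) (0, 31)]  |A|=78.0123
6. canonical 4-gon: [(0, 23.0306) (12, 25.9673) (12, 31) (0, 31)]
7. shoelace: 78.0123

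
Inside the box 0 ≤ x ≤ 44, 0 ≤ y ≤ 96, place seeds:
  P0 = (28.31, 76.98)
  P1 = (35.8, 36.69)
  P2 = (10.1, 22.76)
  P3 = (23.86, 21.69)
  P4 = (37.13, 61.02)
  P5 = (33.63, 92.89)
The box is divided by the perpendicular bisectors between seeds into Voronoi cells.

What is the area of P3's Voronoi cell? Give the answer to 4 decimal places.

1. box [0,44]×[0,96]: [(0, 0) (44, 0) (44, 96) (0, 96)]
2. ⊥bis P3·P0 via (26.085,49.335): [(0, 51.4344) (0, 0) (44, 0) (44, 47.8931)]  |A|=2185.2063
3. ⊥bis P3·P1 via (29.83,29.19): [(2.0967, 51.2657) (0, 51.4344) (0, 0) (44, 0) (44, 17.9107)]  |A|=1557.0251
4. ⊥bis P3·P2 via (16.98,22.225): [(18.2391, 38.4164) (15.2517, 0) (44, 0) (44, 17.9107)]  |A|=782.8998
5. ⊥bis P3·P4 via (30.495,41.355): [(18.2391, 38.4164) (15.2517, 0) (44, 0) (44, 17.9107)]  |A|=782.8998
6. ⊥bis P3·P5 via (28.745,57.29): [(18.2391, 38.4164) (15.2517, 0) (44, 0) (44, 17.9107)]  |A|=782.8998
7. canonical 4-gon: [(18.2391, 38.4164) (15.2517, 0) (44, 0) (44, 17.9107)]
8. shoelace: 782.8998

Area of P3's cell: 782.8998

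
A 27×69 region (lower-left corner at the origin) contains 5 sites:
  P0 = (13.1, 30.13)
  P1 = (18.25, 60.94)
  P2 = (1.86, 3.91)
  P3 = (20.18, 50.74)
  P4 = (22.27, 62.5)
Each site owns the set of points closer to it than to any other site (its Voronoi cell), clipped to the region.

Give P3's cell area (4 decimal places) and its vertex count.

Area of P3's cell: 353.5859 (5 vertices)

1. box [0,27]×[0,69]: [(0, 0) (27, 0) (27, 69) (0, 69)]
2. ⊥bis P3·P0 via (16.64,40.435): [(0, 46.1512) (27, 36.8761) (27, 69) (0, 69)]  |A|=742.1312
3. ⊥bis P3·P1 via (19.215,55.84): [(0, 52.2042) (0, 46.1512) (27, 36.8761) (27, 57.313)]  |A|=357.6142
4. ⊥bis P3·P2 via (11.02,27.325): [(0, 52.2042) (0, 46.1512) (27, 36.8761) (27, 57.313)]  |A|=357.6142
5. ⊥bis P3·P4 via (21.225,56.62): [(22.3142, 56.4264) (0, 52.2042) (0, 46.1512) (27, 36.8761) (27, 55.5937)]  |A|=353.5859
6. canonical 5-gon: [(22.3142, 56.4264) (0, 52.2042) (0, 46.1512) (27, 36.8761) (27, 55.5937)]
7. shoelace: 353.5859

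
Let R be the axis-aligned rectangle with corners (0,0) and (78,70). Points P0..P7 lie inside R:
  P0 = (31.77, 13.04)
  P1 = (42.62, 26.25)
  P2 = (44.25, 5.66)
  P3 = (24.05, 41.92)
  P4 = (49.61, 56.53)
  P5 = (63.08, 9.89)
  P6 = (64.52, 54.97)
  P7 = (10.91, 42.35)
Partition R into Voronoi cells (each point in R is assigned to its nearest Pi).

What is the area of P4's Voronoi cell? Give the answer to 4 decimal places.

Area of P4's cell: 691.5523

1. box [0,78]×[0,70]: [(0, 0) (78, 0) (78, 70) (0, 70)]
2. ⊥bis P4·P0 via (40.69,34.785): [(0, 51.4764) (78, 19.4801) (78, 70) (0, 70)]  |A|=2692.6962
3. ⊥bis P4·P1 via (46.115,41.39): [(0, 52.0354) (78, 34.0295) (78, 70) (0, 70)]  |A|=2103.4677
4. ⊥bis P4·P2 via (46.93,31.095): [(0, 52.0354) (78, 34.0295) (78, 70) (0, 70)]  |A|=2103.4677
5. ⊥bis P4·P3 via (36.83,49.225): [(40.5778, 42.6682) (78, 34.0295) (78, 70) (24.9551, 70)]  |A|=1397.9529
6. ⊥bis P4·P5 via (56.345,33.21): [(40.5778, 42.6682) (67.5418, 36.4437) (78, 39.4641) (78, 70) (24.9551, 70)]  |A|=1369.5346
7. ⊥bis P4·P6 via (57.065,55.75): [(40.5778, 42.6682) (55.3397, 39.2605) (58.5559, 70) (24.9551, 70)]  |A|=691.5523
8. ⊥bis P4·P7 via (30.26,49.44): [(40.5778, 42.6682) (55.3397, 39.2605) (58.5559, 70) (24.9551, 70)]  |A|=691.5523
9. canonical 4-gon: [(40.5778, 42.6682) (55.3397, 39.2605) (58.5559, 70) (24.9551, 70)]
10. shoelace: 691.5523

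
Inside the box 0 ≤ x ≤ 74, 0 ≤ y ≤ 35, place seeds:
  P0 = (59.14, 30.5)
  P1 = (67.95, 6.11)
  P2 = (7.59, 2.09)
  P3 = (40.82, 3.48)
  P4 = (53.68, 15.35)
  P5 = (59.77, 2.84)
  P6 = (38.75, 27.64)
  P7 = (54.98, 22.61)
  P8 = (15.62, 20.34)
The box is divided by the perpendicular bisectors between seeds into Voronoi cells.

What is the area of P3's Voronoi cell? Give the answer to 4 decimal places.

Area of P3's cell: 329.9895

1. box [0,74]×[0,35]: [(0, 0) (74, 0) (74, 35) (0, 35)]
2. ⊥bis P3·P0 via (49.98,16.99): [(0, 0) (74, 0) (74, 0.704) (23.4172, 35) (0, 35)]  |A|=1722.6077
3. ⊥bis P3·P1 via (54.385,4.795): [(0, 0) (54.8498, 0) (53.4295, 14.6512) (23.4172, 35) (0, 35)]  |A|=1575.0803
4. ⊥bis P3·P2 via (24.205,2.785): [(24.3215, 0) (54.8498, 0) (53.4295, 14.6512) (23.4172, 35) (22.8575, 35)]  |A|=749.4486
5. ⊥bis P3·P4 via (47.25,9.415): [(24.3215, 0) (54.8498, 0) (54.7219, 1.3199) (23.9982, 34.6061) (23.4172, 35) (22.8575, 35)]  |A|=566.1651
6. ⊥bis P3·P5 via (50.295,3.16): [(24.3215, 0) (50.1883, 0) (50.3913, 6.0117) (23.9982, 34.6061) (23.4172, 35) (22.8575, 35)]  |A|=549.5953
7. ⊥bis P3·P6 via (39.785,15.56): [(23.7282, 14.1843) (24.3215, 0) (50.1883, 0) (50.3913, 6.0117) (41.4467, 15.7024)]  |A|=357.0671
8. ⊥bis P3·P7 via (47.9,13.045): [(23.7282, 14.1843) (24.3215, 0) (50.1883, 0) (50.3913, 6.0117) (41.4467, 15.7024)]  |A|=357.0671
9. ⊥bis P3·P8 via (28.22,11.91): [(30.1073, 14.7308) (24.082, 5.7251) (24.3215, 0) (50.1883, 0) (50.3913, 6.0117) (41.4467, 15.7024)]  |A|=329.9895
10. canonical 6-gon: [(30.1073, 14.7308) (24.082, 5.7251) (24.3215, 0) (50.1883, 0) (50.3913, 6.0117) (41.4467, 15.7024)]
11. shoelace: 329.9895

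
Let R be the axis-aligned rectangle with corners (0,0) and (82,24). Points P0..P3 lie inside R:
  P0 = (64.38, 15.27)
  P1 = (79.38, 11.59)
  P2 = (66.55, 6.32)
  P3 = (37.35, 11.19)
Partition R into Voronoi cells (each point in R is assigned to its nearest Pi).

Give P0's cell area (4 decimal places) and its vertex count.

Area of P0's cell: 318.0633 (4 vertices)

1. box [0,82]×[0,24]: [(0, 0) (82, 0) (82, 24) (0, 24)]
2. ⊥bis P0·P1 via (71.88,13.43): [(0, 0) (68.5852, 0) (74.4732, 24) (0, 24)]  |A|=1716.7002
3. ⊥bis P0·P2 via (65.465,10.795): [(0, 0) (20.9418, 0) (71.5984, 12.2821) (74.4732, 24) (0, 24)]  |A|=1424.1204
4. ⊥bis P0·P3 via (50.865,13.23): [(51.735, 7.4661) (71.5984, 12.2821) (74.4732, 24) (49.2393, 24)]  |A|=318.0633
5. canonical 4-gon: [(51.735, 7.4661) (71.5984, 12.2821) (74.4732, 24) (49.2393, 24)]
6. shoelace: 318.0633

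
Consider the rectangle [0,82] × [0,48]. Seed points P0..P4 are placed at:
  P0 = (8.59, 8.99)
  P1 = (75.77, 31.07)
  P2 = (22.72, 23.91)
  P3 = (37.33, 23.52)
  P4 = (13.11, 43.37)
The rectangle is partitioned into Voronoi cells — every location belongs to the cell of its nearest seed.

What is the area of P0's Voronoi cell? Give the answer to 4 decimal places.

1. box [0,82]×[0,48]: [(0, 0) (82, 0) (82, 48) (0, 48)]
2. ⊥bis P0·P1 via (42.18,20.03): [(0, 0) (48.7632, 0) (32.9871, 48) (0, 48)]  |A|=1962.0088
3. ⊥bis P0·P2 via (15.655,16.45): [(0, 31.2761) (0, 0) (33.0247, 0)]  |A|=516.4418
4. ⊥bis P0·P3 via (22.96,16.255): [(29.4815, 3.3556) (0, 31.2761) (0, 0) (31.178, 0)]  |A|=513.3434
5. ⊥bis P0·P4 via (10.85,26.18): [(29.4815, 3.3556) (4.4994, 27.0149) (0, 27.6065) (0, 0) (31.178, 0)]  |A|=505.0879
6. canonical 5-gon: [(29.4815, 3.3556) (4.4994, 27.0149) (0, 27.6065) (0, 0) (31.178, 0)]
7. shoelace: 505.0879

Area of P0's cell: 505.0879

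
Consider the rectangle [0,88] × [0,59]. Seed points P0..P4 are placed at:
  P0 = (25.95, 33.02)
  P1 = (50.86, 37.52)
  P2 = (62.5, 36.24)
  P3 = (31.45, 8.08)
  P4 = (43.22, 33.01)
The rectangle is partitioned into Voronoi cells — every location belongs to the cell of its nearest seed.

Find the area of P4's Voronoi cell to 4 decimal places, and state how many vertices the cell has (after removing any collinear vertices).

Area of P4's cell: 458.4546 (4 vertices)

1. box [0,88]×[0,59]: [(0, 0) (88, 0) (88, 59) (0, 59)]
2. ⊥bis P4·P0 via (34.585,33.015): [(34.5659, 0) (88, 0) (88, 59) (34.6, 59)]  |A|=3151.6051
3. ⊥bis P4·P1 via (47.04,35.265): [(34.5985, 56.3411) (34.5659, 0) (67.8574, 0)]  |A|=937.8404
4. ⊥bis P4·P2 via (52.86,34.625): [(55.0165, 21.7527) (34.5985, 56.3411) (34.5659, 0) (58.6608, 0)]  |A|=837.8144
5. ⊥bis P4·P3 via (37.335,20.545): [(56.7549, 11.3765) (55.0165, 21.7527) (34.5985, 56.3411) (34.5785, 21.8464)]  |A|=458.4546
6. canonical 4-gon: [(56.7549, 11.3765) (55.0165, 21.7527) (34.5985, 56.3411) (34.5785, 21.8464)]
7. shoelace: 458.4546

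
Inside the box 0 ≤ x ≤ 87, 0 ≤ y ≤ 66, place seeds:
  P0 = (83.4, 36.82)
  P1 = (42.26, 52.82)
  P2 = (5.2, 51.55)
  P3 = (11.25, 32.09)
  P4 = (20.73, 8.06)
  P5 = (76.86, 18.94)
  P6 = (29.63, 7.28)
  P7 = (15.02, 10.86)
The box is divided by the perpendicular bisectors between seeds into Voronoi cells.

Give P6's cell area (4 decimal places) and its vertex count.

1. box [0,87]×[0,66]: [(0, 0) (87, 0) (87, 66) (0, 66)]
2. ⊥bis P6·P0 via (56.515,22.05): [(0, 0) (68.6288, 0) (32.3699, 66) (0, 66)]  |A|=3332.9553
3. ⊥bis P6·P1 via (35.945,30.05): [(0, 40.0189) (0, 0) (68.6288, 0) (55.0275, 24.7577)]  |A|=1950.6152
4. ⊥bis P6·P2 via (17.415,29.415): [(24.3786, 33.2578) (0, 19.8047) (0, 0) (68.6288, 0) (55.0275, 24.7577)]  |A|=1704.2175
5. ⊥bis P6·P3 via (20.44,19.685): [(34.8434, 30.3555) (0, 4.5424) (0, 0) (68.6288, 0) (55.0275, 24.7577)]  |A|=1332.5534
6. ⊥bis P6·P4 via (25.18,7.67): [(34.8434, 30.3555) (26.6352, 24.2746) (24.5078, 0) (68.6288, 0) (55.0275, 24.7577)]  |A|=974.6003
7. ⊥bis P6·P5 via (53.245,13.11): [(50.0271, 26.1445) (34.8434, 30.3555) (26.6352, 24.2746) (24.5078, 0) (56.4816, 0)]  |A|=763.3414
8. ⊥bis P6·P7 via (22.325,9.07): [(50.0271, 26.1445) (34.8434, 30.3555) (26.6352, 24.2746) (24.5078, 0) (56.4816, 0)]  |A|=763.3414
9. canonical 5-gon: [(50.0271, 26.1445) (34.8434, 30.3555) (26.6352, 24.2746) (24.5078, 0) (56.4816, 0)]
10. shoelace: 763.3414

Area of P6's cell: 763.3414 (5 vertices)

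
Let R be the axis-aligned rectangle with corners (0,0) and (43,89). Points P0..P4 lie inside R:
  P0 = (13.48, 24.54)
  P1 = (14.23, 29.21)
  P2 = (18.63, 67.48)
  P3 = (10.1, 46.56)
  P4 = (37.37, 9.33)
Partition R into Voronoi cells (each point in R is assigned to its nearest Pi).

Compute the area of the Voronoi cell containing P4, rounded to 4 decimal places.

Area of P4's cell: 597.6300

1. box [0,43]×[0,89]: [(0, 0) (43, 0) (43, 89) (0, 89)]
2. ⊥bis P4·P0 via (25.425,16.935): [(14.643, 0) (43, 0) (43, 44.5397)]  |A|=631.5049
3. ⊥bis P4·P1 via (25.8,19.27): [(30.0932, 24.2672) (14.643, 0) (43, 0) (43, 39.2905)]  |A|=597.63
4. ⊥bis P4·P2 via (28,38.405): [(30.0932, 24.2672) (14.643, 0) (43, 0) (43, 39.2905)]  |A|=597.63
5. ⊥bis P4·P3 via (23.735,27.945): [(30.0932, 24.2672) (14.643, 0) (43, 0) (43, 39.2905)]  |A|=597.63
6. canonical 4-gon: [(30.0932, 24.2672) (14.643, 0) (43, 0) (43, 39.2905)]
7. shoelace: 597.63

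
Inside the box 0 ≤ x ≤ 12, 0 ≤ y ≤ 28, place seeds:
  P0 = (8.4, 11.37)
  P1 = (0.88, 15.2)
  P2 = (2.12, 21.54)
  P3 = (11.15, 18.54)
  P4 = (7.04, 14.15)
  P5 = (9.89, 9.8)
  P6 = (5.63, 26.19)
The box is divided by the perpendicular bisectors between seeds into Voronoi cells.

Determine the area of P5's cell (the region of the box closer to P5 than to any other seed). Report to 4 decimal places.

Area of P5's cell: 91.2031

1. box [0,12]×[0,28]: [(0, 0) (12, 0) (12, 28) (0, 28)]
2. ⊥bis P5·P0 via (9.145,10.585): [(0, 1.906) (0, 0) (12, 0) (12, 13.2945)]  |A|=91.2031
3. ⊥bis P5·P1 via (5.385,12.5): [(0, 1.906) (0, 0) (12, 0) (12, 13.2945)]  |A|=91.2031
4. ⊥bis P5·P2 via (6.005,15.67): [(0, 1.906) (0, 0) (12, 0) (12, 13.2945)]  |A|=91.2031
5. ⊥bis P5·P3 via (10.52,14.17): [(0, 1.906) (0, 0) (12, 0) (12, 13.2945)]  |A|=91.2031
6. ⊥bis P5·P4 via (8.465,11.975): [(0, 1.906) (0, 0) (12, 0) (12, 13.2945)]  |A|=91.2031
7. ⊥bis P5·P6 via (7.76,17.995): [(0, 1.906) (0, 0) (12, 0) (12, 13.2945)]  |A|=91.2031
8. canonical 4-gon: [(0, 1.906) (0, 0) (12, 0) (12, 13.2945)]
9. shoelace: 91.2031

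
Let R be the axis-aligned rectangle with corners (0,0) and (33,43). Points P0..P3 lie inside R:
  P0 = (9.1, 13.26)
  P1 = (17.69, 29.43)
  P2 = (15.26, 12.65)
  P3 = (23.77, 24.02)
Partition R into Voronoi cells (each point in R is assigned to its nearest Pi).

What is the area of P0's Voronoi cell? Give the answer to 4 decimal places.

Area of P0's cell: 302.7786

1. box [0,33]×[0,43]: [(0, 0) (33, 0) (33, 43) (0, 43)]
2. ⊥bis P0·P1 via (13.395,21.345): [(0, 28.4608) (0, 0) (33, 0) (33, 10.9302)]  |A|=649.9524
3. ⊥bis P0·P2 via (12.18,12.955): [(13.03, 21.5389) (0, 28.4608) (0, 0) (10.8971, 0)]  |A|=302.7786
4. ⊥bis P0·P3 via (16.435,18.64): [(13.03, 21.5389) (0, 28.4608) (0, 0) (10.8971, 0)]  |A|=302.7786
5. canonical 4-gon: [(13.03, 21.5389) (0, 28.4608) (0, 0) (10.8971, 0)]
6. shoelace: 302.7786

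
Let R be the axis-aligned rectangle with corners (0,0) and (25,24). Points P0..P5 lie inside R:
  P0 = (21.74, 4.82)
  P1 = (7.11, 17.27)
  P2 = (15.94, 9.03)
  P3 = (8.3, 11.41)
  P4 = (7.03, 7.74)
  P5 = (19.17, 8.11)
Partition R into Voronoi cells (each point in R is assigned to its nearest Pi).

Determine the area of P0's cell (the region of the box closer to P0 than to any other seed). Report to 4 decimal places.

Area of P0's cell: 61.7942

1. box [0,25]×[0,24]: [(0, 0) (25, 0) (25, 24) (0, 24)]
2. ⊥bis P0·P1 via (14.425,11.045): [(5.0258, 0) (25, 0) (25, 23.4717)]  |A|=234.414
3. ⊥bis P0·P2 via (18.84,6.925): [(13.8134, 0) (25, 0) (25, 15.4115)]  |A|=86.2009
4. ⊥bis P0·P3 via (15.02,8.115): [(13.8134, 0) (25, 0) (25, 15.4115)]  |A|=86.2009
5. ⊥bis P0·P4 via (14.385,6.28): [(13.8134, 0) (25, 0) (25, 15.4115)]  |A|=86.2009
6. ⊥bis P0·P5 via (20.455,6.465): [(15.954, 2.949) (13.8134, 0) (25, 0) (25, 10.0153)]  |A|=61.7942
7. canonical 4-gon: [(15.954, 2.949) (13.8134, 0) (25, 0) (25, 10.0153)]
8. shoelace: 61.7942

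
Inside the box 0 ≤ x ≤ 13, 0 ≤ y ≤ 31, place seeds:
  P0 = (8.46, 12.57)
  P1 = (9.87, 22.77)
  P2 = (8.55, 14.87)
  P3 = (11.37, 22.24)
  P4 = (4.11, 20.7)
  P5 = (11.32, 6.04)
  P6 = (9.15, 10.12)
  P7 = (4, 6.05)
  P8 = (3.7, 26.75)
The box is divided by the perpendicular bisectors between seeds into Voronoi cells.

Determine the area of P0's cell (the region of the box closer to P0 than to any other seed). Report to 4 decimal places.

Area of P0's cell: 28.3715

1. box [0,13]×[0,31]: [(0, 0) (13, 0) (13, 31) (0, 31)]
2. ⊥bis P0·P1 via (9.165,17.67): [(0, 18.9369) (0, 0) (13, 0) (13, 17.1399)]  |A|=234.4992
3. ⊥bis P0·P2 via (8.505,13.72): [(0, 14.0528) (0, 0) (13, 0) (13, 13.5441)]  |A|=179.3799
4. ⊥bis P0·P3 via (9.915,17.405): [(0, 14.0528) (0, 0) (13, 0) (13, 13.5441)]  |A|=179.3799
5. ⊥bis P0·P4 via (6.285,16.635): [(1.3595, 13.9996) (0, 13.2722) (0, 0) (13, 0) (13, 13.5441)]  |A|=178.8493
6. ⊥bis P0·P5 via (9.89,9.305): [(1.3595, 13.9996) (0, 13.2722) (0, 4.9734) (13, 10.6671) (13, 13.5441)]  |A|=77.186
7. ⊥bis P0·P6 via (8.805,11.345): [(1.3595, 13.9996) (0, 13.2722) (0, 8.8652) (13, 12.5264) (13, 13.5441)]  |A|=39.8034
8. ⊥bis P0·P7 via (6.23,9.31): [(1.3595, 13.9996) (0.2456, 13.4036) (4.8737, 10.2378) (13, 12.5264) (13, 13.5441)]  |A|=28.3715
9. ⊥bis P0·P8 via (6.08,19.66): [(1.3595, 13.9996) (0.2456, 13.4036) (4.8737, 10.2378) (13, 12.5264) (13, 13.5441)]  |A|=28.3715
10. canonical 5-gon: [(1.3595, 13.9996) (0.2456, 13.4036) (4.8737, 10.2378) (13, 12.5264) (13, 13.5441)]
11. shoelace: 28.3715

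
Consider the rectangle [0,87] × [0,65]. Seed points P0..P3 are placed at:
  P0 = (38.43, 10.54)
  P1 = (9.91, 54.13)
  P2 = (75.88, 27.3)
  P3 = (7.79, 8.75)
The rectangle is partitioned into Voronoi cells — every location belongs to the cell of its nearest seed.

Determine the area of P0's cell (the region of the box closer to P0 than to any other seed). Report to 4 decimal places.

1. box [0,87]×[0,65]: [(0, 0) (87, 0) (87, 65) (0, 65)]
2. ⊥bis P0·P1 via (24.17,32.335): [(0, 16.5211) (0, 0) (87, 0) (87, 65) (74.0952, 65)]  |A|=3858.9721
3. ⊥bis P0·P2 via (57.155,18.92): [(45.0404, 45.99) (0, 16.5211) (0, 0) (65.6223, 0)]  |A|=1881.0426
4. ⊥bis P0·P3 via (23.11,9.645): [(45.0404, 45.99) (21.8723, 30.8316) (23.6735, 0) (65.6223, 0)]  |A|=1335.4199
5. canonical 4-gon: [(45.0404, 45.99) (21.8723, 30.8316) (23.6735, 0) (65.6223, 0)]
6. shoelace: 1335.4199

Area of P0's cell: 1335.4199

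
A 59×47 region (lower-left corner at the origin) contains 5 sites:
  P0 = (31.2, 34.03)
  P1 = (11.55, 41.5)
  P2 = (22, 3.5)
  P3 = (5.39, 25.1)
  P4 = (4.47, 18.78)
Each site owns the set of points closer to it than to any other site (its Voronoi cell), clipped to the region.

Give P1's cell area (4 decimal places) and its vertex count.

Area of P1's cell: 312.4283 (4 vertices)

1. box [0,59]×[0,47]: [(0, 0) (59, 0) (59, 47) (0, 47)]
2. ⊥bis P1·P0 via (21.375,37.765): [(0, 0) (7.0185, 0) (24.8857, 47) (0, 47)]  |A|=749.7497
3. ⊥bis P1·P2 via (16.775,22.5): [(0, 17.8869) (15.4315, 22.1305) (24.8857, 47) (0, 47)]  |A|=534.0769
4. ⊥bis P1·P3 via (8.47,33.3): [(0, 36.4814) (18.2773, 29.6163) (24.8857, 47) (0, 47)]  |A|=312.4283
5. ⊥bis P1·P4 via (8.01,30.14): [(0, 36.4814) (18.2773, 29.6163) (24.8857, 47) (0, 47)]  |A|=312.4283
6. canonical 4-gon: [(0, 36.4814) (18.2773, 29.6163) (24.8857, 47) (0, 47)]
7. shoelace: 312.4283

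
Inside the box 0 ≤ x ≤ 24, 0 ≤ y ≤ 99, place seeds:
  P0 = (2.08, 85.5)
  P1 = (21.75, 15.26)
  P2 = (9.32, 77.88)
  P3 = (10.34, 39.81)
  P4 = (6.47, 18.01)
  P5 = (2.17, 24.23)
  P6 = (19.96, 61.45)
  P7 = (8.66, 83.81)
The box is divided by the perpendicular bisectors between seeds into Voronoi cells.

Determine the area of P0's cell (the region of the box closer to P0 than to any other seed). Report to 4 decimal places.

Area of P0's cell: 132.9379

1. box [0,24]×[0,99]: [(0, 0) (24, 0) (24, 99) (0, 99)]
2. ⊥bis P0·P1 via (11.915,50.38): [(0, 47.0433) (24, 53.7643) (24, 99) (0, 99)]  |A|=1166.3087
3. ⊥bis P0·P2 via (5.7,81.69): [(0, 76.2743) (23.9185, 99) (0, 99)]  |A|=271.7833
4. ⊥bis P0·P3 via (6.21,62.655): [(0, 76.2743) (23.9185, 99) (0, 99)]  |A|=271.7833
5. ⊥bis P0·P4 via (4.275,51.755): [(0, 76.2743) (23.9185, 99) (0, 99)]  |A|=271.7833
6. ⊥bis P0·P5 via (2.125,54.865): [(0, 76.2743) (23.9185, 99) (0, 99)]  |A|=271.7833
7. ⊥bis P0·P6 via (11.02,73.475): [(0, 76.2743) (23.9185, 99) (0, 99)]  |A|=271.7833
8. ⊥bis P0·P7 via (5.37,84.655): [(0, 76.2743) (4.2561, 80.3181) (9.0544, 99) (0, 99)]  |A|=132.9379
9. canonical 4-gon: [(0, 76.2743) (4.2561, 80.3181) (9.0544, 99) (0, 99)]
10. shoelace: 132.9379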